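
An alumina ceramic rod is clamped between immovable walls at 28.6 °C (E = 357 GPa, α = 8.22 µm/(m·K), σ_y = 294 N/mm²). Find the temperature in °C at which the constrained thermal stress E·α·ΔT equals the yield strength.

σ_y = 294 N/mm² = 294.0 MPa.
E·α·ΔT = 294.0 MPa ⇒ ΔT = 294.0 / (357.0×10³ × 8.22×10⁻⁶) = 100.2 K.
T = 28.6 + 100.2 = 128.8 °C.

129 °C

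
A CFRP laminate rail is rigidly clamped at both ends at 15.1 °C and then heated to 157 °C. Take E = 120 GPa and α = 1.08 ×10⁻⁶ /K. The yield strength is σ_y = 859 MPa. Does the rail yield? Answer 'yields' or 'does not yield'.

does not yield

ΔT = 141.9 K. Constrained thermal stress σ = E·α·ΔT = 120.0×10³ MPa × 1.08×10⁻⁶ × 141.9 = 18.4 MPa (compressive).
Compare to σ_y = 859 MPa: σ < σ_y, so it does not yield.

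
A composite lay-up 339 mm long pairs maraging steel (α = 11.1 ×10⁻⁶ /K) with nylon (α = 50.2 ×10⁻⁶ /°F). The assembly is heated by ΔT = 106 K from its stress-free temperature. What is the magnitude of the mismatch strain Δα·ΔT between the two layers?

nylon: α = 50.2×10⁻⁶/°F × 9/5 = 90.4×10⁻⁶/K.
Δα = |11.1 − 90.4|×10⁻⁶/K = 79.3×10⁻⁶/K.
Mismatch strain = Δα·ΔT = 79.3×10⁻⁶ × 106.0 = 8.40×10⁻³.

8.40×10⁻³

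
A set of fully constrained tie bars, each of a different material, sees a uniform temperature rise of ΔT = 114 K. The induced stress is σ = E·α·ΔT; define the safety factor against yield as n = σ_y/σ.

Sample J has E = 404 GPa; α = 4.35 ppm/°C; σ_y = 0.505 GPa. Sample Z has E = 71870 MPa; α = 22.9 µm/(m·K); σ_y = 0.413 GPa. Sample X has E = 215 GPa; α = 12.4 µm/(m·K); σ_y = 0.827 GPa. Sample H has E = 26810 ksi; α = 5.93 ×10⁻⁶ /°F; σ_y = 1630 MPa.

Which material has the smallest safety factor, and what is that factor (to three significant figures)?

In consistent units (E in GPa, α in ×10⁻⁶/K, σ_y in MPa):
  sample J: E = 404.0, α = 4.35, σ_y = 505.0 → σ = 200 MPa, n = 2.52
  sample Z: E = 71.87, α = 22.9, σ_y = 413.0 → σ = 188 MPa, n = 2.20
  sample X: E = 215.0, α = 12.4, σ_y = 827.0 → σ = 304 MPa, n = 2.72
  sample H: E = 184.8, α = 10.7, σ_y = 1630 → σ = 225 MPa, n = 7.25
The minimum is sample Z at n = 2.20.

sample Z, n = 2.20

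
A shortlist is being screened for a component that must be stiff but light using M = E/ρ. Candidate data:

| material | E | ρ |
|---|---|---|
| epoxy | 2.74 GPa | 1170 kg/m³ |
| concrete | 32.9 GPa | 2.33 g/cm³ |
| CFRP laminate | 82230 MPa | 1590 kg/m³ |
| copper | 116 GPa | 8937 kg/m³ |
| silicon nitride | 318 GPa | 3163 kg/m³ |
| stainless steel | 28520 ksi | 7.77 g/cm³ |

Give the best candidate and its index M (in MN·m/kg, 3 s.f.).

In SI units:
  epoxy: E = 2.740 GPa, ρ = 1170 kg/m³
  concrete: E = 32.90 GPa, ρ = 2330 kg/m³
  CFRP laminate: E = 82.23 GPa, ρ = 1590 kg/m³
  copper: E = 116.0 GPa, ρ = 8937 kg/m³
  silicon nitride: E = 318.0 GPa, ρ = 3163 kg/m³
  stainless steel: E = 196.6 GPa, ρ = 7770 kg/m³
  silicon nitride: M = 101 MN·m/kg
  CFRP laminate: M = 51.7 MN·m/kg
  stainless steel: M = 25.3 MN·m/kg
  concrete: M = 14.1 MN·m/kg
  copper: M = 13.0 MN·m/kg
  epoxy: M = 2.34 MN·m/kg
The maximum is for silicon nitride.

silicon nitride, M = 101 MN·m/kg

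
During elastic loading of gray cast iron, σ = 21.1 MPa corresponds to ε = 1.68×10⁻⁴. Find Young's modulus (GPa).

E = σ/ε = 21.1 MPa / 1.68×10⁻⁴ = 125600 MPa = 126 GPa.

126 GPa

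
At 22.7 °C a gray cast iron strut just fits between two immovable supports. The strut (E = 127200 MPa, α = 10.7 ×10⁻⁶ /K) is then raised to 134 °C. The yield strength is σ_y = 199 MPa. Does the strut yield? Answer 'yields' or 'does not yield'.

does not yield

E = 127200 MPa = 127.2 GPa.
ΔT = 111.3 K. Constrained thermal stress σ = E·α·ΔT = 127.2×10³ MPa × 10.7×10⁻⁶ × 111.3 = 151 MPa (compressive).
Compare to σ_y = 199 MPa: σ < σ_y, so it does not yield.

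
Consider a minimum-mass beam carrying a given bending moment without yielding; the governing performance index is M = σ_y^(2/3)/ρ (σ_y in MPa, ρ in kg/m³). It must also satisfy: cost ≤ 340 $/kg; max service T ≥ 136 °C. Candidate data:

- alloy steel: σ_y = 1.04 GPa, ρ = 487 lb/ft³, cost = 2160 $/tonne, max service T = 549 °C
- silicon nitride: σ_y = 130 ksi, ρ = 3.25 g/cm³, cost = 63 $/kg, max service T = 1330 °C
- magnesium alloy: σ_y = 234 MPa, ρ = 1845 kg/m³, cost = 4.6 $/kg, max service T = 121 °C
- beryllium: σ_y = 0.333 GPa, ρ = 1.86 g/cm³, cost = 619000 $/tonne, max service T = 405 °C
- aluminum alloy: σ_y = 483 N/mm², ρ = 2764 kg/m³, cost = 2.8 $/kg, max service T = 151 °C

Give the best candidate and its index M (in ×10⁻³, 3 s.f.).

silicon nitride, M = 28.6×10⁻³

Screen on constraints: cost ≤ 340 $/kg; max service T ≥ 136 °C. Survivors: alloy steel, silicon nitride, aluminum alloy.
After converting to SI:
  alloy steel: σ_y = 1040 MPa, ρ = 7801 kg/m³
  silicon nitride: σ_y = 896.3 MPa, ρ = 3250 kg/m³
  aluminum alloy: σ_y = 483.0 MPa, ρ = 2764 kg/m³
  silicon nitride: M = 28.6×10⁻³
  aluminum alloy: M = 22.3×10⁻³
  alloy steel: M = 13.2×10⁻³
The maximum is for silicon nitride.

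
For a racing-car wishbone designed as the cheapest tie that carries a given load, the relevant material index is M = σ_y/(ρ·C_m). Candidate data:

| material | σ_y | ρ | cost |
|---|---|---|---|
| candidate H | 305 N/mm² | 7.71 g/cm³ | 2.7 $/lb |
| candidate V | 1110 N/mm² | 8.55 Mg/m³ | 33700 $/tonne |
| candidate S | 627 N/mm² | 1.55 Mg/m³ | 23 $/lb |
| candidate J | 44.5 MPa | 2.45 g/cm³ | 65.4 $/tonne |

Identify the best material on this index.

candidate J

Convert each candidate to consistent units, then evaluate M:
  candidate H: σ_y = 305.0 MPa, ρ = 7710 kg/m³, cost = 5.952 $/kg
  candidate V: σ_y = 1110 MPa, ρ = 8550 kg/m³, cost = 33.70 $/kg
  candidate S: σ_y = 627.0 MPa, ρ = 1550 kg/m³, cost = 50.71 $/kg
  candidate J: σ_y = 44.50 MPa, ρ = 2450 kg/m³, cost = 0.06540 $/kg
  candidate J: M = 278 kN·m per $
  candidate S: M = 7.98 kN·m per $
  candidate H: M = 6.65 kN·m per $
  candidate V: M = 3.85 kN·m per $
Candidate J has the largest M.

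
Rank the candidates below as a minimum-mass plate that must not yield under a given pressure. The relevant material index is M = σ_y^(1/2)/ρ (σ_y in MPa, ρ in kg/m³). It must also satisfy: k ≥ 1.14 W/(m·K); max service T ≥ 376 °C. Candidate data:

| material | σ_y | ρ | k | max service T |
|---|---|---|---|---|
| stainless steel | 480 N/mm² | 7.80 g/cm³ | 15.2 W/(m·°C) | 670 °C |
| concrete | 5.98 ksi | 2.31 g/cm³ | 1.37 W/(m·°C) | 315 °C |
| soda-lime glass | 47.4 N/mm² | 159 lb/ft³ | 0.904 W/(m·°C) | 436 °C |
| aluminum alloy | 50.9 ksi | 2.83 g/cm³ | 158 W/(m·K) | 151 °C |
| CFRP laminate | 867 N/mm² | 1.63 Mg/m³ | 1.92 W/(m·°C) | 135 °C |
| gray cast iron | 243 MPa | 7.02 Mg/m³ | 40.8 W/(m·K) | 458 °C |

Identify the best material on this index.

stainless steel

Screen on constraints: k ≥ 1.14 W/(m·K); max service T ≥ 376 °C. Survivors: stainless steel, gray cast iron.
Putting every candidate on a common basis:
  stainless steel: σ_y = 480.0 MPa, ρ = 7800 kg/m³
  gray cast iron: σ_y = 243.0 MPa, ρ = 7020 kg/m³
  stainless steel: M = 2.81×10⁻³
  gray cast iron: M = 2.22×10⁻³
Stainless steel ranks first.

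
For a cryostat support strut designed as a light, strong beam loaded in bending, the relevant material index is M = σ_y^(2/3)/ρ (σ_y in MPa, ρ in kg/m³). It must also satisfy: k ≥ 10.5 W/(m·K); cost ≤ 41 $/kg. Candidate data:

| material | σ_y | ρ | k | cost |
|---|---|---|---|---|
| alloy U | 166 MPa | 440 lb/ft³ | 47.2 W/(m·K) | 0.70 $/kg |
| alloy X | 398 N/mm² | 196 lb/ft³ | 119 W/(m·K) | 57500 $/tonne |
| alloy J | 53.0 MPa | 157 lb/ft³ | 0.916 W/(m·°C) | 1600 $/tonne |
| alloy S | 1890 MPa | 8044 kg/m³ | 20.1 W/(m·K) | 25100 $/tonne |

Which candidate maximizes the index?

Screen on constraints: k ≥ 10.5 W/(m·K); cost ≤ 41 $/kg. Survivors: alloy U, alloy S.
Normalizing units and computing the index:
  alloy U: σ_y = 166.0 MPa, ρ = 7048 kg/m³
  alloy S: σ_y = 1890 MPa, ρ = 8044 kg/m³
  alloy S: M = 19.0×10⁻³
  alloy U: M = 4.29×10⁻³
The maximum is for alloy S.

alloy S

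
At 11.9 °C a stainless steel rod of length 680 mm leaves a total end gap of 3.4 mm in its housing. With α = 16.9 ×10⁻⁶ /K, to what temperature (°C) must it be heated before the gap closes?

308 °C

α·L₀·ΔT = 3.4 mm ⇒ ΔT = 3.4 / (16.9×10⁻⁶ × 680.0) = 295.9 K.
T = 11.9 + 295.9 = 307.8 °C.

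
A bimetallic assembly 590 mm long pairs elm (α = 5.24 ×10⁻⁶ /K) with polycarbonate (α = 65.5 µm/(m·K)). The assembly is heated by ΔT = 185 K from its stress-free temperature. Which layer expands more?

polycarbonate

α(elm) = 5.24×10⁻⁶/K vs α(polycarbonate) = 65.5×10⁻⁶/K.
Higher α expands more for the same ΔT: polycarbonate.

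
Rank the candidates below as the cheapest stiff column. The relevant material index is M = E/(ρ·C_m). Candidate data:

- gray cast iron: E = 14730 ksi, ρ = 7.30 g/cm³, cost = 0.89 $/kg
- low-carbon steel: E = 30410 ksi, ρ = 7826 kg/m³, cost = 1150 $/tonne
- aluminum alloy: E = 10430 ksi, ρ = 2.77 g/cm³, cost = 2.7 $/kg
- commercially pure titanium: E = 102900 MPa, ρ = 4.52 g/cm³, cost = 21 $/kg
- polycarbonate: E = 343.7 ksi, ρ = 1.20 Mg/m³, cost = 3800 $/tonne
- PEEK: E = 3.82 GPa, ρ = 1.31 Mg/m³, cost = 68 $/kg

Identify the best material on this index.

low-carbon steel

After converting to SI:
  gray cast iron: E = 101.6 GPa, ρ = 7300 kg/m³, cost = 0.8900 $/kg
  low-carbon steel: E = 209.7 GPa, ρ = 7826 kg/m³, cost = 1.150 $/kg
  aluminum alloy: E = 71.91 GPa, ρ = 2770 kg/m³, cost = 2.700 $/kg
  commercially pure titanium: E = 102.9 GPa, ρ = 4520 kg/m³, cost = 21.00 $/kg
  polycarbonate: E = 2.370 GPa, ρ = 1200 kg/m³, cost = 3.800 $/kg
  PEEK: E = 3.820 GPa, ρ = 1310 kg/m³, cost = 68.00 $/kg
  low-carbon steel: M = 23.3 MN·m per $
  gray cast iron: M = 15.6 MN·m per $
  aluminum alloy: M = 9.62 MN·m per $
  commercially pure titanium: M = 1.08 MN·m per $
  polycarbonate: M = 0.520 MN·m per $
  PEEK: M = 0.0429 MN·m per $
Highest index: low-carbon steel.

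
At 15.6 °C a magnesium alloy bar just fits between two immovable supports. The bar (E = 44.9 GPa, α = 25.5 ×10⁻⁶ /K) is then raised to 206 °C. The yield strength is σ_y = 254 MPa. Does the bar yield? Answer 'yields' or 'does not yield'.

does not yield

ΔT = 190.4 K. Constrained thermal stress σ = E·α·ΔT = 44.90×10³ MPa × 25.5×10⁻⁶ × 190.4 = 218 MPa (compressive).
Compare to σ_y = 254 MPa: σ < σ_y, so it does not yield.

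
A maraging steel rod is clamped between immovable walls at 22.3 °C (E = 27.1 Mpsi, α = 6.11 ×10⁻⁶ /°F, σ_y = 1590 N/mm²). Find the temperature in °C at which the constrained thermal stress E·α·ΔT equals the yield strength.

796 °C

E = 27.1 Mpsi = 186.8 GPa.
α = 6.11×10⁻⁶/°F × 9/5 = 11.0×10⁻⁶/K.
σ_y = 1590 N/mm² = 1590 MPa.
E·α·ΔT = 1590 MPa ⇒ ΔT = 1590 / (186.8×10³ × 11.0×10⁻⁶) = 773.7 K.
T = 22.3 + 773.7 = 796.0 °C.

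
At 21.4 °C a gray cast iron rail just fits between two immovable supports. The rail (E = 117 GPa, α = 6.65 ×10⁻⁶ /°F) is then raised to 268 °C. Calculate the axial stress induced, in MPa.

345 MPa

α = 6.65×10⁻⁶/°F × 9/5 = 12.0×10⁻⁶/K.
ΔT = 246.6 K. Constrained thermal stress σ = E·α·ΔT = 117.0×10³ MPa × 12.0×10⁻⁶ × 246.6 = 345 MPa (compressive).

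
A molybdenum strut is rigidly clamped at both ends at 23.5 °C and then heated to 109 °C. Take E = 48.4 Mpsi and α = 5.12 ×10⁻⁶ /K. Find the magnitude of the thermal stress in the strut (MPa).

E = 48.4 Mpsi = 333.7 GPa.
ΔT = 85.50 K. Constrained thermal stress σ = E·α·ΔT = 333.7×10³ MPa × 5.12×10⁻⁶ × 85.50 = 146 MPa (compressive).

146 MPa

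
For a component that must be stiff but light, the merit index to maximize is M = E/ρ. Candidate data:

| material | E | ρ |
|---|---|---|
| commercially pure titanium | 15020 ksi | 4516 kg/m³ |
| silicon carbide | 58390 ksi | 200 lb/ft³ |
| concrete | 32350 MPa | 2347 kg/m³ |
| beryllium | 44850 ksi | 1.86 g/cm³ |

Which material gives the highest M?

After converting to SI:
  commercially pure titanium: E = 103.6 GPa, ρ = 4516 kg/m³
  silicon carbide: E = 402.6 GPa, ρ = 3204 kg/m³
  concrete: E = 32.35 GPa, ρ = 2347 kg/m³
  beryllium: E = 309.2 GPa, ρ = 1860 kg/m³
  beryllium: M = 166 MN·m/kg
  silicon carbide: M = 126 MN·m/kg
  commercially pure titanium: M = 22.9 MN·m/kg
  concrete: M = 13.8 MN·m/kg
Beryllium has the largest M.

beryllium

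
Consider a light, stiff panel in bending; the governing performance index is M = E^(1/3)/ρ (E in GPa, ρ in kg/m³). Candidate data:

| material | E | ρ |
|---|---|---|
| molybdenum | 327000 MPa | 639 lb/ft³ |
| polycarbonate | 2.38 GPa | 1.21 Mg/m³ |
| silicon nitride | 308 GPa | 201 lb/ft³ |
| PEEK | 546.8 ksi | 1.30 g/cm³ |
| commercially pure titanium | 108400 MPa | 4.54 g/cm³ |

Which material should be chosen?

silicon nitride

After converting to SI:
  molybdenum: E = 327.0 GPa, ρ = 10240 kg/m³
  polycarbonate: E = 2.380 GPa, ρ = 1210 kg/m³
  silicon nitride: E = 308.0 GPa, ρ = 3220 kg/m³
  PEEK: E = 3.770 GPa, ρ = 1300 kg/m³
  commercially pure titanium: E = 108.4 GPa, ρ = 4540 kg/m³
  silicon nitride: M = 2.10×10⁻³
  PEEK: M = 1.20×10⁻³
  polycarbonate: M = 1.10×10⁻³
  commercially pure titanium: M = 1.05×10⁻³
  molybdenum: M = 0.673×10⁻³
Silicon nitride has the largest M.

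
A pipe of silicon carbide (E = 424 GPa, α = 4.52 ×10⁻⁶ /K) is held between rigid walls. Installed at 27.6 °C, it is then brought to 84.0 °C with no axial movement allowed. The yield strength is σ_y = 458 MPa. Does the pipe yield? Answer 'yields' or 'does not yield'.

does not yield

ΔT = 56.40 K. Constrained thermal stress σ = E·α·ΔT = 424.0×10³ MPa × 4.52×10⁻⁶ × 56.40 = 108 MPa (compressive).
Compare to σ_y = 458 MPa: σ < σ_y, so it does not yield.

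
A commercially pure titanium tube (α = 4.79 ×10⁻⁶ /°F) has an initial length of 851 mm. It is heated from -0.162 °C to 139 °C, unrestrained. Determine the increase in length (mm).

Convert α: 4.79×10⁻⁶/°F × (9/5) = 8.62×10⁻⁶/K.
ΔT = 139 − (-0.162) = 139.2 K.
ΔL = α·L₀·ΔT = 8.62×10⁻⁶ × 851 mm × 139.2 K = 1.02 mm.

1.02 mm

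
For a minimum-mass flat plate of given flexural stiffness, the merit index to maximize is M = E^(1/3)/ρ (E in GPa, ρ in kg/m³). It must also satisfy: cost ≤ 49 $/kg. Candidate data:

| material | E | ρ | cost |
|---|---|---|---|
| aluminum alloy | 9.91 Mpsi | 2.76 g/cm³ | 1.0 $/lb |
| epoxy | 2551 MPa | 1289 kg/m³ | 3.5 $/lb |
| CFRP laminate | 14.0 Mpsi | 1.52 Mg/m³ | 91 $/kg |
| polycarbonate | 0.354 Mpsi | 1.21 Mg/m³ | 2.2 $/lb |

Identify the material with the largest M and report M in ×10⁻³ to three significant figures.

aluminum alloy, M = 1.48×10⁻³

Screen on constraints: cost ≤ 49 $/kg. Survivors: aluminum alloy, epoxy, polycarbonate.
In SI units:
  aluminum alloy: E = 68.33 GPa, ρ = 2760 kg/m³
  epoxy: E = 2.551 GPa, ρ = 1289 kg/m³
  polycarbonate: E = 2.441 GPa, ρ = 1210 kg/m³
  aluminum alloy: M = 1.48×10⁻³
  polycarbonate: M = 1.11×10⁻³
  epoxy: M = 1.06×10⁻³
Highest index: aluminum alloy.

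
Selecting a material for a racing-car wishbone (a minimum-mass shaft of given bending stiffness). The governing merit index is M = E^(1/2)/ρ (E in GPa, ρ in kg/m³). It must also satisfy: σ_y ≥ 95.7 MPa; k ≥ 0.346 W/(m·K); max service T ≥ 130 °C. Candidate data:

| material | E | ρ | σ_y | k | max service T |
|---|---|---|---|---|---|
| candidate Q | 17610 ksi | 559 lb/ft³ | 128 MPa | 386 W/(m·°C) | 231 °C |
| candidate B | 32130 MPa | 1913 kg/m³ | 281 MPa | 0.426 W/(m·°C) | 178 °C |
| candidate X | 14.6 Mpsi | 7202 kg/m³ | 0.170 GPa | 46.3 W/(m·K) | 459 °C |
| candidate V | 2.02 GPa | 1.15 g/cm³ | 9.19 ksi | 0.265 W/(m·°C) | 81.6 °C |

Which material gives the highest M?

candidate B

Screen on constraints: σ_y ≥ 95.7 MPa; k ≥ 0.346 W/(m·K); max service T ≥ 130 °C. Survivors: candidate Q, candidate B, candidate X.
Convert each candidate to consistent units, then evaluate M:
  candidate Q: E = 121.4 GPa, ρ = 8954 kg/m³
  candidate B: E = 32.13 GPa, ρ = 1913 kg/m³
  candidate X: E = 100.7 GPa, ρ = 7202 kg/m³
  candidate B: M = 2.96×10⁻³
  candidate X: M = 1.39×10⁻³
  candidate Q: M = 1.23×10⁻³
Highest index: candidate B.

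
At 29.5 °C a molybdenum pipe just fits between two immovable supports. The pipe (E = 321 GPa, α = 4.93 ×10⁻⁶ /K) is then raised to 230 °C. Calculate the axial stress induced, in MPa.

ΔT = 200.5 K. Constrained thermal stress σ = E·α·ΔT = 321.0×10³ MPa × 4.93×10⁻⁶ × 200.5 = 317 MPa (compressive).

317 MPa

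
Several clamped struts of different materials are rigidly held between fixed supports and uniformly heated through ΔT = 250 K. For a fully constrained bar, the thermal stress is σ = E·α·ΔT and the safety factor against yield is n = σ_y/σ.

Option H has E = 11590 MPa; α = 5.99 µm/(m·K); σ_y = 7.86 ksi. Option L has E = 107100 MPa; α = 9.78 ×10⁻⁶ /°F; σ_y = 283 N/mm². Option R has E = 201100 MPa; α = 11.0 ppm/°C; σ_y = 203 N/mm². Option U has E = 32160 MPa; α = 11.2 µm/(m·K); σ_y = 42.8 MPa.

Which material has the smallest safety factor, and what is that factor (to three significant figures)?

option R, n = 0.367

Converting E to GPa, α to ×10⁻⁶/K, σ_y to MPa, then σ and n for each:
  option H: E = 11.59, α = 5.99, σ_y = 54.19 → σ = 17.4 MPa, n = 3.12
  option L: E = 107.1, α = 17.6, σ_y = 283.0 → σ = 471 MPa, n = 0.600
  option R: E = 201.1, α = 11.0, σ_y = 203.0 → σ = 553 MPa, n = 0.367
  option U: E = 32.16, α = 11.2, σ_y = 42.80 → σ = 90.0 MPa, n = 0.475
Option R has the lowest safety factor, n = 0.367.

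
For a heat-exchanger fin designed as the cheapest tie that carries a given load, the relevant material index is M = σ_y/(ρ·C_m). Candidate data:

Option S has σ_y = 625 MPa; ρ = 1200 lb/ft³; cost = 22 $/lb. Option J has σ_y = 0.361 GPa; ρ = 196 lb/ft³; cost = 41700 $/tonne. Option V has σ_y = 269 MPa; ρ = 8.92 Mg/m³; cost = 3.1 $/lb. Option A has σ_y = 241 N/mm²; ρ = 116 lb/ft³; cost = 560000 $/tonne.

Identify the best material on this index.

Normalizing units and computing the index:
  option S: σ_y = 625.0 MPa, ρ = 19220 kg/m³, cost = 48.50 $/kg
  option J: σ_y = 361.0 MPa, ρ = 3140 kg/m³, cost = 41.70 $/kg
  option V: σ_y = 269.0 MPa, ρ = 8920 kg/m³, cost = 6.834 $/kg
  option A: σ_y = 241.0 MPa, ρ = 1858 kg/m³, cost = 560.0 $/kg
  option V: M = 4.41 kN·m per $
  option J: M = 2.76 kN·m per $
  option S: M = 0.670 kN·m per $
  option A: M = 0.232 kN·m per $
Option V ranks first.

option V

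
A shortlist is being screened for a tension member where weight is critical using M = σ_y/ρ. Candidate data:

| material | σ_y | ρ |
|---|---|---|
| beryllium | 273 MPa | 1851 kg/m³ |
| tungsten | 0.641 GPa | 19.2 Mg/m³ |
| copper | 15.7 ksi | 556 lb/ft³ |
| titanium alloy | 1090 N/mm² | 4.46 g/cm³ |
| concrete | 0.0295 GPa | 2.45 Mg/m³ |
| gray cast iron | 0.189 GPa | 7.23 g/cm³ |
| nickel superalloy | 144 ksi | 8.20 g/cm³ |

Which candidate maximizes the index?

titanium alloy

In SI units:
  beryllium: σ_y = 273.0 MPa, ρ = 1851 kg/m³
  tungsten: σ_y = 641.0 MPa, ρ = 19200 kg/m³
  copper: σ_y = 108.2 MPa, ρ = 8906 kg/m³
  titanium alloy: σ_y = 1090 MPa, ρ = 4460 kg/m³
  concrete: σ_y = 29.50 MPa, ρ = 2450 kg/m³
  gray cast iron: σ_y = 189.0 MPa, ρ = 7230 kg/m³
  nickel superalloy: σ_y = 992.8 MPa, ρ = 8200 kg/m³
  titanium alloy: M = 244 kN·m/kg
  beryllium: M = 147 kN·m/kg
  nickel superalloy: M = 121 kN·m/kg
  tungsten: M = 33.4 kN·m/kg
  gray cast iron: M = 26.1 kN·m/kg
  copper: M = 12.2 kN·m/kg
  concrete: M = 12.0 kN·m/kg
Titanium alloy has the largest M.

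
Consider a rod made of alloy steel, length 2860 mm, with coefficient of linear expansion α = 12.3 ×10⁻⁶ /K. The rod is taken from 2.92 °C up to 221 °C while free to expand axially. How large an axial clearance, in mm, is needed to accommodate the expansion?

ΔT = 221 − 2.92 = 218.1 K.
ΔL = α·L₀·ΔT = 12.3×10⁻⁶ × 2860 mm × 218.1 K = 7.67 mm.

7.67 mm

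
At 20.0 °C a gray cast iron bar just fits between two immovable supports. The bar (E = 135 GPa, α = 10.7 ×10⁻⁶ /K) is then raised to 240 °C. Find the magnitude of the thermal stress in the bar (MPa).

318 MPa

ΔT = 220.0 K. Constrained thermal stress σ = E·α·ΔT = 135.0×10³ MPa × 10.7×10⁻⁶ × 220.0 = 318 MPa (compressive).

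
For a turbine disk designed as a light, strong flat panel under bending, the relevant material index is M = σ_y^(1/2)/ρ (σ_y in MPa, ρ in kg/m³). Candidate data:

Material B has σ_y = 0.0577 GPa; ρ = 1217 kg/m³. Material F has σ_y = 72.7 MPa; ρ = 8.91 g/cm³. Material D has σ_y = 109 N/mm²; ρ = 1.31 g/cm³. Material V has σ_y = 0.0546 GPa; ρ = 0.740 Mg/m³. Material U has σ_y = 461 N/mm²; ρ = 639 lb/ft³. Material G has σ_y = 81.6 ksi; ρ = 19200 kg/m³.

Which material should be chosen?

material V

In SI units:
  material B: σ_y = 57.70 MPa, ρ = 1217 kg/m³
  material F: σ_y = 72.70 MPa, ρ = 8910 kg/m³
  material D: σ_y = 109.0 MPa, ρ = 1310 kg/m³
  material V: σ_y = 54.60 MPa, ρ = 740.0 kg/m³
  material U: σ_y = 461.0 MPa, ρ = 10240 kg/m³
  material G: σ_y = 562.6 MPa, ρ = 19200 kg/m³
  material V: M = 9.99×10⁻³
  material D: M = 7.97×10⁻³
  material B: M = 6.24×10⁻³
  material U: M = 2.10×10⁻³
  material G: M = 1.24×10⁻³
  material F: M = 0.957×10⁻³
The maximum is for material V.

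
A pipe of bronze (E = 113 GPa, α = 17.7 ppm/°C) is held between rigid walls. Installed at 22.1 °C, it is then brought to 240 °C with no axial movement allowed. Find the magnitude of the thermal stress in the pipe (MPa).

ΔT = 217.9 K. Constrained thermal stress σ = E·α·ΔT = 113.0×10³ MPa × 17.7×10⁻⁶ × 217.9 = 436 MPa (compressive).

436 MPa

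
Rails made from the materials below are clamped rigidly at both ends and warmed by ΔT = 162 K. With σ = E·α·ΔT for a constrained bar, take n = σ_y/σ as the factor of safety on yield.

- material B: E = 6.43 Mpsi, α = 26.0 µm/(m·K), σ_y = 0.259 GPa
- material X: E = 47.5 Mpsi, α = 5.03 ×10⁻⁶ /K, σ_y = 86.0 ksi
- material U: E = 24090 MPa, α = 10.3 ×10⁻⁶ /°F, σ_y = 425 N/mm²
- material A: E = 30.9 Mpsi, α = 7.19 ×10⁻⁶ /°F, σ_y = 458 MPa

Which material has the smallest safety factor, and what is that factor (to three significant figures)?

In consistent units (E in GPa, α in ×10⁻⁶/K, σ_y in MPa):
  material B: E = 44.33, α = 26.0, σ_y = 259.0 → σ = 187 MPa, n = 1.39
  material X: E = 327.5, α = 5.03, σ_y = 592.9 → σ = 267 MPa, n = 2.22
  material U: E = 24.09, α = 18.5, σ_y = 425.0 → σ = 72.4 MPa, n = 5.87
  material A: E = 213.0, α = 12.9, σ_y = 458.0 → σ = 447 MPa, n = 1.03
Material A has the lowest safety factor, n = 1.03.

material A, n = 1.03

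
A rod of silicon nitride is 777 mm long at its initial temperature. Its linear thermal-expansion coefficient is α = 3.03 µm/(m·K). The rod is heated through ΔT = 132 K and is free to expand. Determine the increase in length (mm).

0.311 mm

ΔL = α·L₀·ΔT = 3.03×10⁻⁶ × 777 mm × 132.0 K = 0.311 mm.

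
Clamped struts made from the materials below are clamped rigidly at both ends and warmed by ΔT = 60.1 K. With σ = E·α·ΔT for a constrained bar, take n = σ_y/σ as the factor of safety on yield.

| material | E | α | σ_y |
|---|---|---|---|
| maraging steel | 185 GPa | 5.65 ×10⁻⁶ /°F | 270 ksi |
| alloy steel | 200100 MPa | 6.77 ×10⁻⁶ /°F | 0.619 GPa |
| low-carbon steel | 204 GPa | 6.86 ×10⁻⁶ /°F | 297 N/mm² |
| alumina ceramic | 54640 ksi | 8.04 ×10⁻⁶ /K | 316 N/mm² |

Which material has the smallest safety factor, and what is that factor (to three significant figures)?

Per material, after unit conversion:
  maraging steel: E = 185.0, α = 10.2, σ_y = 1862 → σ = 113 MPa, n = 16.5
  alloy steel: E = 200.1, α = 12.2, σ_y = 619.0 → σ = 147 MPa, n = 4.22
  low-carbon steel: E = 204.0, α = 12.3, σ_y = 297.0 → σ = 151 MPa, n = 1.96
  alumina ceramic: E = 376.7, α = 8.04, σ_y = 316.0 → σ = 182 MPa, n = 1.74
Smallest n: alumina ceramic with n = 1.74.

alumina ceramic, n = 1.74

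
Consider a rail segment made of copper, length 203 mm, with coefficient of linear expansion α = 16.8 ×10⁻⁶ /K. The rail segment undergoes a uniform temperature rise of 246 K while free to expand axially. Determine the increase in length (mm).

0.839 mm

ΔL = α·L₀·ΔT = 16.8×10⁻⁶ × 203 mm × 246.0 K = 0.839 mm.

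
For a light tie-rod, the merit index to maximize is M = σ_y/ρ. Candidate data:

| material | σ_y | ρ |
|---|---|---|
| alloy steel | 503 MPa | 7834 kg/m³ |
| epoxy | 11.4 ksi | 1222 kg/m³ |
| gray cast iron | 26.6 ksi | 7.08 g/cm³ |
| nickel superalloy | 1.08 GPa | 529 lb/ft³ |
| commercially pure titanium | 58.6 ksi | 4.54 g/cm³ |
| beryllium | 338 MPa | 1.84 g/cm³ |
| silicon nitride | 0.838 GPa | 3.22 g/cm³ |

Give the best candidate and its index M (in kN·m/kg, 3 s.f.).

silicon nitride, M = 260 kN·m/kg

In SI units:
  alloy steel: σ_y = 503.0 MPa, ρ = 7834 kg/m³
  epoxy: σ_y = 78.60 MPa, ρ = 1222 kg/m³
  gray cast iron: σ_y = 183.4 MPa, ρ = 7080 kg/m³
  nickel superalloy: σ_y = 1080 MPa, ρ = 8474 kg/m³
  commercially pure titanium: σ_y = 404.0 MPa, ρ = 4540 kg/m³
  beryllium: σ_y = 338.0 MPa, ρ = 1840 kg/m³
  silicon nitride: σ_y = 838.0 MPa, ρ = 3220 kg/m³
  silicon nitride: M = 260 kN·m/kg
  beryllium: M = 184 kN·m/kg
  nickel superalloy: M = 127 kN·m/kg
  commercially pure titanium: M = 89.0 kN·m/kg
  epoxy: M = 64.3 kN·m/kg
  alloy steel: M = 64.2 kN·m/kg
  gray cast iron: M = 25.9 kN·m/kg
Highest index: silicon nitride.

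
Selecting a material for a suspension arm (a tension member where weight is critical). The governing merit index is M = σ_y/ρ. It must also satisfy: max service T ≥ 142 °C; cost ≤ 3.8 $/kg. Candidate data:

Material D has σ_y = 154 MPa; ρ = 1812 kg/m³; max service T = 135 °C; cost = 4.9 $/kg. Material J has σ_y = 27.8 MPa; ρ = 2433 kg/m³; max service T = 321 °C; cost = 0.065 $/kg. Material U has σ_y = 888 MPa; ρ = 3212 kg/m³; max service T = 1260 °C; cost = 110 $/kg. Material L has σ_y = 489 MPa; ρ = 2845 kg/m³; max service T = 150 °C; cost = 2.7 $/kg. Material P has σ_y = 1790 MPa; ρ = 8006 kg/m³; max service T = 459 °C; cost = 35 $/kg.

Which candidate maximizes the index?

Screen on constraints: max service T ≥ 142 °C; cost ≤ 3.8 $/kg. Survivors: material J, material L.
Per-candidate index values:
  material L: M = 172 kN·m/kg
  material J: M = 11.4 kN·m/kg
The maximum is for material L.

material L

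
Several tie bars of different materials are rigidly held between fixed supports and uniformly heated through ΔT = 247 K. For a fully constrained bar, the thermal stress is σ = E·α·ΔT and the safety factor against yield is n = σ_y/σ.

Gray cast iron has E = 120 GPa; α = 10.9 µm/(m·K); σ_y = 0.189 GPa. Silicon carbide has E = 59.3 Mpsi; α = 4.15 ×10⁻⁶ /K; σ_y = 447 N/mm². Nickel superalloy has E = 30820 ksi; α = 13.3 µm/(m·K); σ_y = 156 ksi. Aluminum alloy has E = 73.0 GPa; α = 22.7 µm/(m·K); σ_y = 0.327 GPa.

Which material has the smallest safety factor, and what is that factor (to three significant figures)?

gray cast iron, n = 0.585

In consistent units (E in GPa, α in ×10⁻⁶/K, σ_y in MPa):
  gray cast iron: E = 120.0, α = 10.9, σ_y = 189.0 → σ = 323 MPa, n = 0.585
  silicon carbide: E = 408.9, α = 4.15, σ_y = 447.0 → σ = 419 MPa, n = 1.07
  nickel superalloy: E = 212.5, α = 13.3, σ_y = 1076 → σ = 698 MPa, n = 1.54
  aluminum alloy: E = 73.00, α = 22.7, σ_y = 327.0 → σ = 409 MPa, n = 0.799
Gray cast iron has the lowest safety factor, n = 0.585.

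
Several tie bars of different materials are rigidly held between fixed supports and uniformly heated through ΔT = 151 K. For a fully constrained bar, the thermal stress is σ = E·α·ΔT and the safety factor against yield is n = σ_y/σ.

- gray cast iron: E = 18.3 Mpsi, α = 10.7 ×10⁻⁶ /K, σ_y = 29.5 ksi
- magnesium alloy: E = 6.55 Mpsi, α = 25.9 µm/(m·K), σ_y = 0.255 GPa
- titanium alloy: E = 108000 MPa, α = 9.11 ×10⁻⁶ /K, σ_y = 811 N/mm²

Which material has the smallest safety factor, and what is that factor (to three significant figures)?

gray cast iron, n = 0.998

In consistent units (E in GPa, α in ×10⁻⁶/K, σ_y in MPa):
  gray cast iron: E = 126.2, α = 10.7, σ_y = 203.4 → σ = 204 MPa, n = 0.998
  magnesium alloy: E = 45.16, α = 25.9, σ_y = 255.0 → σ = 177 MPa, n = 1.44
  titanium alloy: E = 108.0, α = 9.11, σ_y = 811.0 → σ = 149 MPa, n = 5.46
Smallest n: gray cast iron with n = 0.998.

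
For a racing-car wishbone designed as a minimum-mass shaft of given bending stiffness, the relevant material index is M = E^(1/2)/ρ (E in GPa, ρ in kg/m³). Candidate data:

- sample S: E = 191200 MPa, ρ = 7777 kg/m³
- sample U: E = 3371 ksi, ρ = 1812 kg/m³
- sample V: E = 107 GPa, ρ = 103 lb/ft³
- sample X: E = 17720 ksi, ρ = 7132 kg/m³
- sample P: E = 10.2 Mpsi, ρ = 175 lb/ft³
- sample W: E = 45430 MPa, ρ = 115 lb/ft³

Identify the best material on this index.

After converting to SI:
  sample S: E = 191.2 GPa, ρ = 7777 kg/m³
  sample U: E = 23.24 GPa, ρ = 1812 kg/m³
  sample V: E = 107.0 GPa, ρ = 1650 kg/m³
  sample X: E = 122.2 GPa, ρ = 7132 kg/m³
  sample P: E = 70.33 GPa, ρ = 2803 kg/m³
  sample W: E = 45.43 GPa, ρ = 1842 kg/m³
  sample V: M = 6.27×10⁻³
  sample W: M = 3.66×10⁻³
  sample P: M = 2.99×10⁻³
  sample U: M = 2.66×10⁻³
  sample S: M = 1.78×10⁻³
  sample X: M = 1.55×10⁻³
Sample V has the largest M.

sample V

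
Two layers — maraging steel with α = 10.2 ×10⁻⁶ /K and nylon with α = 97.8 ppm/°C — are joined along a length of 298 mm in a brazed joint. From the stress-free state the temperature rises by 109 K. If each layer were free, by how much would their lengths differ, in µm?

2850 µm

Δα = |10.2 − 97.8|×10⁻⁶/K = 87.6×10⁻⁶/K.
ΔL_mismatch = Δα·L·ΔT = 87.6×10⁻⁶ × 298.0 mm × 109.0 K = 2850 µm.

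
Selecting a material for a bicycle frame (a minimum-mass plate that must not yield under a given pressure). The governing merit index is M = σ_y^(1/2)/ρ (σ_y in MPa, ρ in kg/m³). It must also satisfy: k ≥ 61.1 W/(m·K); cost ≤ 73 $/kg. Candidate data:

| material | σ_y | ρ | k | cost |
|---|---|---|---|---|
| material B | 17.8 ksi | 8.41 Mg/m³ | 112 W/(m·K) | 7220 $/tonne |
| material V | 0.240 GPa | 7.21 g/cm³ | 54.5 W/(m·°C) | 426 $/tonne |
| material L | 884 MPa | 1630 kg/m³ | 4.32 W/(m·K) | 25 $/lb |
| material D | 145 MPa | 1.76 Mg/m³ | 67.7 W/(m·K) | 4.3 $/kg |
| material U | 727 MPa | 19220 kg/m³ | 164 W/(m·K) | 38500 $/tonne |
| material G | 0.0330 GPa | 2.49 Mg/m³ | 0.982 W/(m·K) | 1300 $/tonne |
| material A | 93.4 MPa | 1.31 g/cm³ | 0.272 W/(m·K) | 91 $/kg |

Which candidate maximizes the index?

Screen on constraints: k ≥ 61.1 W/(m·K); cost ≤ 73 $/kg. Survivors: material B, material D, material U.
In SI units:
  material B: σ_y = 122.7 MPa, ρ = 8410 kg/m³
  material D: σ_y = 145.0 MPa, ρ = 1760 kg/m³
  material U: σ_y = 727.0 MPa, ρ = 19220 kg/m³
  material D: M = 6.84×10⁻³
  material U: M = 1.40×10⁻³
  material B: M = 1.32×10⁻³
Material D ranks first.

material D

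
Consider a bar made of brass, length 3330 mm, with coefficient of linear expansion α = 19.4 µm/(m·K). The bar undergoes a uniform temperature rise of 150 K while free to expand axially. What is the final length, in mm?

3339.7 mm

ΔL = α·L₀·ΔT = 19.4×10⁻⁶ × 3330 mm × 150.0 K = 9.69 mm.
L = L₀ + ΔL = 3330 + 9.69 = 3339.7 mm.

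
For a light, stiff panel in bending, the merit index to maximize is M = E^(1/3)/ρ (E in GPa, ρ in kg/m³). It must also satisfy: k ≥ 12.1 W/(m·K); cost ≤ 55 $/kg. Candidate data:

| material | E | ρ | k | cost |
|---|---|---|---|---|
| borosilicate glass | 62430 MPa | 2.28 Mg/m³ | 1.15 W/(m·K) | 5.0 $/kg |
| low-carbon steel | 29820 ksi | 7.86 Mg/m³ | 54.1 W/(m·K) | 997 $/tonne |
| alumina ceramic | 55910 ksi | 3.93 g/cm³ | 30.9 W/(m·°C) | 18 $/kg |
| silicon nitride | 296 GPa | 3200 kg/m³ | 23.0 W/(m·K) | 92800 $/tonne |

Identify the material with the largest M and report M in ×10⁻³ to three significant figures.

alumina ceramic, M = 1.85×10⁻³

Screen on constraints: k ≥ 12.1 W/(m·K); cost ≤ 55 $/kg. Survivors: low-carbon steel, alumina ceramic.
Convert each candidate to consistent units, then evaluate M:
  low-carbon steel: E = 205.6 GPa, ρ = 7860 kg/m³
  alumina ceramic: E = 385.5 GPa, ρ = 3930 kg/m³
  alumina ceramic: M = 1.85×10⁻³
  low-carbon steel: M = 0.751×10⁻³
Alumina ceramic ranks first.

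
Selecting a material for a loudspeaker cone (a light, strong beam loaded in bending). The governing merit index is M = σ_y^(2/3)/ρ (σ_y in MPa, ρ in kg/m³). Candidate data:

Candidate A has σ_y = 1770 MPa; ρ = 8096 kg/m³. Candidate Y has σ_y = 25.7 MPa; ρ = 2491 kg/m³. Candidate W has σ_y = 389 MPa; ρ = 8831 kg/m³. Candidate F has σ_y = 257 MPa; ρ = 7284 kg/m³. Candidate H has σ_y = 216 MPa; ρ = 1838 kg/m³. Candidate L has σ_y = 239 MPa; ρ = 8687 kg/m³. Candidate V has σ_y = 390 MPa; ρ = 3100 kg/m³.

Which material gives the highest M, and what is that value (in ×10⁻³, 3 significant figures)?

Computing M directly (units already consistent):
  candidate H: M = 19.6×10⁻³
  candidate A: M = 18.1×10⁻³
  candidate V: M = 17.2×10⁻³
  candidate W: M = 6.03×10⁻³
  candidate F: M = 5.55×10⁻³
  candidate L: M = 4.43×10⁻³
  candidate Y: M = 3.50×10⁻³
Candidate H ranks first.

candidate H, M = 19.6×10⁻³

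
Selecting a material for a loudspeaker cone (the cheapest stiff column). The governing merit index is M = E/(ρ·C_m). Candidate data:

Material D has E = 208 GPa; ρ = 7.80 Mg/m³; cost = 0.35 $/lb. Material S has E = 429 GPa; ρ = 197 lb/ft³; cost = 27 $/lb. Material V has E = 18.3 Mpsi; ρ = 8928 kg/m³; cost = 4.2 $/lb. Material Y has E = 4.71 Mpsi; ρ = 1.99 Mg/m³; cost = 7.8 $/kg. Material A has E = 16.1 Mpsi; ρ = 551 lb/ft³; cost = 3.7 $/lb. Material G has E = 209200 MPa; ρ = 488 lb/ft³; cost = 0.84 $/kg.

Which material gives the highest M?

material D

Putting every candidate on a common basis:
  material D: E = 208.0 GPa, ρ = 7800 kg/m³, cost = 0.7716 $/kg
  material S: E = 429.0 GPa, ρ = 3156 kg/m³, cost = 59.52 $/kg
  material V: E = 126.2 GPa, ρ = 8928 kg/m³, cost = 9.259 $/kg
  material Y: E = 32.47 GPa, ρ = 1990 kg/m³, cost = 7.800 $/kg
  material A: E = 111.0 GPa, ρ = 8826 kg/m³, cost = 8.157 $/kg
  material G: E = 209.2 GPa, ρ = 7817 kg/m³, cost = 0.8400 $/kg
  material D: M = 34.6 MN·m per $
  material G: M = 31.9 MN·m per $
  material S: M = 2.28 MN·m per $
  material Y: M = 2.09 MN·m per $
  material A: M = 1.54 MN·m per $
  material V: M = 1.53 MN·m per $
Material D has the largest M.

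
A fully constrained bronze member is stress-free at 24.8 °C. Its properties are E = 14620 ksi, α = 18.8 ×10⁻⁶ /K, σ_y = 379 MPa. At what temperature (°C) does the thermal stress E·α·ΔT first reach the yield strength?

225 °C

E = 14620 ksi = 100.8 GPa.
E·α·ΔT = 379.0 MPa ⇒ ΔT = 379.0 / (100.8×10³ × 18.8×10⁻⁶) = 200.0 K.
T = 24.8 + 200.0 = 224.8 °C.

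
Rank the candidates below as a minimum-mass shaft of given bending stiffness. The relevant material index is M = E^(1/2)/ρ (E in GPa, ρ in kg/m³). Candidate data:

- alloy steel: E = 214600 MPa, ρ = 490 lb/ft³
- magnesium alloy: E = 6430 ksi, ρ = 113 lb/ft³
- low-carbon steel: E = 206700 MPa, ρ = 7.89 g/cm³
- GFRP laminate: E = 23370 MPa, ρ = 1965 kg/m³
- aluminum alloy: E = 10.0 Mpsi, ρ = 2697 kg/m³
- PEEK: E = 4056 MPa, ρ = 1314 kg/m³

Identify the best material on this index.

Normalizing units and computing the index:
  alloy steel: E = 214.6 GPa, ρ = 7849 kg/m³
  magnesium alloy: E = 44.33 GPa, ρ = 1810 kg/m³
  low-carbon steel: E = 206.7 GPa, ρ = 7890 kg/m³
  GFRP laminate: E = 23.37 GPa, ρ = 1965 kg/m³
  aluminum alloy: E = 68.95 GPa, ρ = 2697 kg/m³
  PEEK: E = 4.056 GPa, ρ = 1314 kg/m³
  magnesium alloy: M = 3.68×10⁻³
  aluminum alloy: M = 3.08×10⁻³
  GFRP laminate: M = 2.46×10⁻³
  alloy steel: M = 1.87×10⁻³
  low-carbon steel: M = 1.82×10⁻³
  PEEK: M = 1.53×10⁻³
The maximum is for magnesium alloy.

magnesium alloy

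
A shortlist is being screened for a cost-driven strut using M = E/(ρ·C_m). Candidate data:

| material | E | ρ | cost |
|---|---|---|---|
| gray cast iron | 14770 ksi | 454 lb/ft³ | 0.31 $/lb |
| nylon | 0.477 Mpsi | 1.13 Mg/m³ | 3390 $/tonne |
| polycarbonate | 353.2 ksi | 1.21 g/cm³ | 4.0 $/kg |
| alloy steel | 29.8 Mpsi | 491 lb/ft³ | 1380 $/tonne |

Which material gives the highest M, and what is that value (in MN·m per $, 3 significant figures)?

gray cast iron, M = 20.5 MN·m per $

Normalizing units and computing the index:
  gray cast iron: E = 101.8 GPa, ρ = 7272 kg/m³, cost = 0.6834 $/kg
  nylon: E = 3.289 GPa, ρ = 1130 kg/m³, cost = 3.390 $/kg
  polycarbonate: E = 2.435 GPa, ρ = 1210 kg/m³, cost = 4.000 $/kg
  alloy steel: E = 205.5 GPa, ρ = 7865 kg/m³, cost = 1.380 $/kg
  gray cast iron: M = 20.5 MN·m per $
  alloy steel: M = 18.9 MN·m per $
  nylon: M = 0.859 MN·m per $
  polycarbonate: M = 0.503 MN·m per $
Gray cast iron ranks first.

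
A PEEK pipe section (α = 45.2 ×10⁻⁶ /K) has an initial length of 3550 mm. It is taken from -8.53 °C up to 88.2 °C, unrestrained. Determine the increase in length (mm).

ΔT = 88.2 − (-8.53) = 96.73 K.
ΔL = α·L₀·ΔT = 45.2×10⁻⁶ × 3550 mm × 96.73 K = 15.5 mm.

15.5 mm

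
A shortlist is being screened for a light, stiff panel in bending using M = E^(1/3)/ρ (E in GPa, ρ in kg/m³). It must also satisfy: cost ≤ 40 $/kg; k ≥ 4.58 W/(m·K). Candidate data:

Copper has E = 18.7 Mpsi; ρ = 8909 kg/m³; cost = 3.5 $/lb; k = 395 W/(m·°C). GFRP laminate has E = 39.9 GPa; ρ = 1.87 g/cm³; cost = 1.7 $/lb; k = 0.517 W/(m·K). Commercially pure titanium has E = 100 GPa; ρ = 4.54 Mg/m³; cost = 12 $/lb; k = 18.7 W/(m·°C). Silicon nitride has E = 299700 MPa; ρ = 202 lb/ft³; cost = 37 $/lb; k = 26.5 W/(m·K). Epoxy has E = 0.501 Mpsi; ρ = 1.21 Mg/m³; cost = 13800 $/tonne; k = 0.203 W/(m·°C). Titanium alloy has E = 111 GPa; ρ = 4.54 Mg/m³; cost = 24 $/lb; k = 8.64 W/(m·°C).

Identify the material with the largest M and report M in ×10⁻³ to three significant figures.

Screen on constraints: cost ≤ 40 $/kg; k ≥ 4.58 W/(m·K). Survivors: copper, commercially pure titanium.
Convert each candidate to consistent units, then evaluate M:
  copper: E = 128.9 GPa, ρ = 8909 kg/m³
  commercially pure titanium: E = 100.0 GPa, ρ = 4540 kg/m³
  commercially pure titanium: M = 1.02×10⁻³
  copper: M = 0.567×10⁻³
Commercially pure titanium ranks first.

commercially pure titanium, M = 1.02×10⁻³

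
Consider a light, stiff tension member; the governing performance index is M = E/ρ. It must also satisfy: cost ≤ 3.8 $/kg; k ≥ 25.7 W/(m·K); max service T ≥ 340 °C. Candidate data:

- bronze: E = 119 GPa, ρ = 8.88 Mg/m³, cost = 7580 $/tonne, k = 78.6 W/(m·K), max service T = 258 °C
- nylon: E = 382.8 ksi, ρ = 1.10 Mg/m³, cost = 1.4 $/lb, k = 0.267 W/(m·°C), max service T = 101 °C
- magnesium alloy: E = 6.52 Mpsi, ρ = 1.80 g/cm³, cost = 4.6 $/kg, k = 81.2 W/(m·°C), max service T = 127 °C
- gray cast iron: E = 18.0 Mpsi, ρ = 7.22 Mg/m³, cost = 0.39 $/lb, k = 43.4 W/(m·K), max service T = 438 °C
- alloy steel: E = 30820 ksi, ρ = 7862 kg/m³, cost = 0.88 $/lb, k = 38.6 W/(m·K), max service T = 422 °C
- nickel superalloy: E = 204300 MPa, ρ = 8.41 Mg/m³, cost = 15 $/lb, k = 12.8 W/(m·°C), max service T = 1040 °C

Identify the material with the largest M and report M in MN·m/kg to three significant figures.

alloy steel, M = 27.0 MN·m/kg

Screen on constraints: cost ≤ 3.8 $/kg; k ≥ 25.7 W/(m·K); max service T ≥ 340 °C. Survivors: gray cast iron, alloy steel.
Convert each candidate to consistent units, then evaluate M:
  gray cast iron: E = 124.1 GPa, ρ = 7220 kg/m³
  alloy steel: E = 212.5 GPa, ρ = 7862 kg/m³
  alloy steel: M = 27.0 MN·m/kg
  gray cast iron: M = 17.2 MN·m/kg
The maximum is for alloy steel.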